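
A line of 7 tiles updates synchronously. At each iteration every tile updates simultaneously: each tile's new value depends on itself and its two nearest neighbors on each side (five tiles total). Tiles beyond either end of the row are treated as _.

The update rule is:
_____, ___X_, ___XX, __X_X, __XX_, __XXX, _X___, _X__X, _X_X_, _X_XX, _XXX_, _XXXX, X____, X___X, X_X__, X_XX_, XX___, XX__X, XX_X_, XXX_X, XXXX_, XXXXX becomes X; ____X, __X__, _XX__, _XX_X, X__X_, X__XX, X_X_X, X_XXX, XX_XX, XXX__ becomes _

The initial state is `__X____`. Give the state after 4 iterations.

XXXX_XX

_X_XXXX
XXX_XX_
XXX_X_X
XXXX_XX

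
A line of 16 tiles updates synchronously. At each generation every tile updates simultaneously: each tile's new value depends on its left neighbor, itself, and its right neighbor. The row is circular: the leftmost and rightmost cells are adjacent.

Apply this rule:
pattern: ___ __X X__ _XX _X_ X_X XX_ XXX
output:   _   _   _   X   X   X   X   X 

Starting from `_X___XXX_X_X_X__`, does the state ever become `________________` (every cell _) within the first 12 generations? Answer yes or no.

no

_X___XXXXXXXXX__
_X___XXXXXXXXX__  (fixed point — unchanged through generation 12)
generation 12 is _X___XXXXXXXXX__, still not uniform _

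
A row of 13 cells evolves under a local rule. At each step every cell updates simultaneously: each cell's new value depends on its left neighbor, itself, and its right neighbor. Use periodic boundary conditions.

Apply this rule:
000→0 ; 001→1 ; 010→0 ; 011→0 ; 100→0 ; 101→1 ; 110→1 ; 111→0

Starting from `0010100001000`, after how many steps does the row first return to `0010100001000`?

0101000010000
1010000100000
0100001000001
1000010000010
0000100000101
0001000001010
0010000010100
0100000101000
1000001010000
0000010100001
0000101000010
0001010000100
0010100001000

13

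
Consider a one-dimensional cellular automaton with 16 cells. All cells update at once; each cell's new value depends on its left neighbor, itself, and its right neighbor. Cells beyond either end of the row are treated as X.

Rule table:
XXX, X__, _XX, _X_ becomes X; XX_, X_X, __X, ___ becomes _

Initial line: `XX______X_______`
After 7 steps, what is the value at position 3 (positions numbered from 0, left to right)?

_

X_X_____XX______
__XX____X_X_____
X_X_X___X_XX____
__X_XX__X_X_X___
X_X_X_X_X_X_XX__
__X_X_X_X_X_X_X_
X_X_X_X_X_X_X_X_
position 3 holds _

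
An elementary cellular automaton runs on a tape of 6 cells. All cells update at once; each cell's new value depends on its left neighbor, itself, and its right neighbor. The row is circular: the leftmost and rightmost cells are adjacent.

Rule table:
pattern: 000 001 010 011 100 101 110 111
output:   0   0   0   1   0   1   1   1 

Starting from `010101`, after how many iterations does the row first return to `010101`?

iteration 1: 101010
iteration 2: 010101

2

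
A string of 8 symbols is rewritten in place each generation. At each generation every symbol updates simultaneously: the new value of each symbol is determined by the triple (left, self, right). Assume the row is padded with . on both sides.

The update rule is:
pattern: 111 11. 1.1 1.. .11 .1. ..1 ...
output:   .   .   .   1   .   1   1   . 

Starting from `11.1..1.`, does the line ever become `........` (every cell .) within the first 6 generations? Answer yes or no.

generation 1: ...11111
generation 2: ..1.....
generation 3: .111....
generation 4: 1...1...
generation 5: 11.111..
generation 6: ......1.
generation 6 is ......1., still not uniform .

no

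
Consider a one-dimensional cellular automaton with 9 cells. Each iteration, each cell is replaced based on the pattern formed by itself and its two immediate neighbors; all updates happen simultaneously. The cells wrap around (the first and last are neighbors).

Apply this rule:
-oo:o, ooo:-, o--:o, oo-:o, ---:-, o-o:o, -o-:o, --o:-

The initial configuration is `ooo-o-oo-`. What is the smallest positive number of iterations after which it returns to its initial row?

7

iteration 1: o-ooooooo
iteration 2: ooo------
iteration 3: o-oo-----
iteration 4: ooooo----
iteration 5: o---oo---
iteration 6: oo--ooo--
iteration 7: ooo-o-oo-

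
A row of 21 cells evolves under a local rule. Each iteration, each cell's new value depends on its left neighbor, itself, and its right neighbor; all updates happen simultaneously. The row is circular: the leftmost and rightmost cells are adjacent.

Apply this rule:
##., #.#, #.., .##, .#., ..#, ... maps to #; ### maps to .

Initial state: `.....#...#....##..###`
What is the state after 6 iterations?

###################.#
..................###
###################.#  (repeats iteration 1; period 2)
iteration 6: ..................###

..................###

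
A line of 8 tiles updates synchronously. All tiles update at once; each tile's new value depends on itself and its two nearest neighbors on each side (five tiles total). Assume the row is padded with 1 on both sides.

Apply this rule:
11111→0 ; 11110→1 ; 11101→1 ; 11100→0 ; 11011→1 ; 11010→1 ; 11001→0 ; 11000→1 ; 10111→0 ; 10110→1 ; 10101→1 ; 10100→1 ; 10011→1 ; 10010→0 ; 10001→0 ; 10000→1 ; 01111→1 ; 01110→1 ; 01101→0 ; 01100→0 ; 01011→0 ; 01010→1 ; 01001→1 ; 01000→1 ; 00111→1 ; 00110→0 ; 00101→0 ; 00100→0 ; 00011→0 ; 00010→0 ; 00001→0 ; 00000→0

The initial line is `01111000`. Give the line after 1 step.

10110100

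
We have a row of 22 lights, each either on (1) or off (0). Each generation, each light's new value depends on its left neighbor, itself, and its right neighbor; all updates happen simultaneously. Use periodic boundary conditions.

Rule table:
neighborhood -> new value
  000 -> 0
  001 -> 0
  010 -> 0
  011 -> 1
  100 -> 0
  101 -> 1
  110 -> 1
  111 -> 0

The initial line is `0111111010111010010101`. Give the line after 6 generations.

0000000000000000000001

1100001101101100001010
1100001111111100000101
0100001000000100000011
1000000000000000000011
1000000000000000000010
0000000000000000000001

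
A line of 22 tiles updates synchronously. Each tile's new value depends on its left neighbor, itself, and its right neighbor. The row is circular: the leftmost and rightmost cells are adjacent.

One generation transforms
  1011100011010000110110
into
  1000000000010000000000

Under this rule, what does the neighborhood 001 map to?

0

At position 7 the neighborhood is 001; the next row has 0 there.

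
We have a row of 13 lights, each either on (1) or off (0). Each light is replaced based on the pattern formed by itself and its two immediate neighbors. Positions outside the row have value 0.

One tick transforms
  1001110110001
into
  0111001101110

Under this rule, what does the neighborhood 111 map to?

0

At position 4 the neighborhood is 111; the next row has 0 there.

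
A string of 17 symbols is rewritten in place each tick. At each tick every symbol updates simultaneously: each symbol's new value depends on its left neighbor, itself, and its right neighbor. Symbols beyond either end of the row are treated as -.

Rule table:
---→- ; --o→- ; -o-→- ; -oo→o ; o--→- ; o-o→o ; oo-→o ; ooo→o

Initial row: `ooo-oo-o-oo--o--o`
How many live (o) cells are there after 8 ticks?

11

ooooooo-ooo------
ooooooooooo------
ooooooooooo------  (fixed point — unchanged through tick 8)
count of o: 11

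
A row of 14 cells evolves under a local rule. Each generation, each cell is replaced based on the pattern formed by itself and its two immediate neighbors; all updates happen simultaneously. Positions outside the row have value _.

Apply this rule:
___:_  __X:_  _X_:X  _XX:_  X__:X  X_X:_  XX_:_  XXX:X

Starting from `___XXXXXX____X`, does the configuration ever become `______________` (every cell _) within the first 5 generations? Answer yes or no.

____XXXX_X___X
_____XX__XX__X
_______X___X_X
_______XX__X_X
_________X_X_X
generation 5 is _________X_X_X, still not uniform _

no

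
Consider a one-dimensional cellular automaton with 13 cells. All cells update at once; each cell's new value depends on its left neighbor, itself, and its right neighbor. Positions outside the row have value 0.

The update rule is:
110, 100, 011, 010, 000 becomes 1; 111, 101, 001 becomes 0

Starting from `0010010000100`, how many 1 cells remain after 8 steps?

1011011110111
1011010010101
1011011010101
1011011010101  (fixed point — unchanged through step 8)
count of 1: 8

8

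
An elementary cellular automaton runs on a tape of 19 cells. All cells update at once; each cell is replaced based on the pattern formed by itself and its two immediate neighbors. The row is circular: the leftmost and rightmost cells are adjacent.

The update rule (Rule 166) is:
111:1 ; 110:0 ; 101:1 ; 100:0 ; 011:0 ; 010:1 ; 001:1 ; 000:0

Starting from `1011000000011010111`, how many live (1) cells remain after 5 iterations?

7

0100000000100111011
1100000001101010100
0000000010011111101
0000000110101111011
0000001001110110100
count of 1: 7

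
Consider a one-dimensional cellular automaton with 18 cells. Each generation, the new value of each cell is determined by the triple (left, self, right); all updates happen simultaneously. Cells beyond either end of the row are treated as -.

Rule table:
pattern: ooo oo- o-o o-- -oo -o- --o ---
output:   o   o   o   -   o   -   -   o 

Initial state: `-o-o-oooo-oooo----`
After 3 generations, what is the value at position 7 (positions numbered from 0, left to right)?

o

--o-oooooooooo-ooo
o--ooooooooooooooo
---ooooooooooooooo
position 7 holds o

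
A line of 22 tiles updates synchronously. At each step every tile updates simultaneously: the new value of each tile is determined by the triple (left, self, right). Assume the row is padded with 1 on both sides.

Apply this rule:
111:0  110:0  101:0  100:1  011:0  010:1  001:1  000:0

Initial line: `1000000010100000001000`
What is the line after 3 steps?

0100000110110000011101
0110001000001000100000
0001011100011101110001

0001011100011101110001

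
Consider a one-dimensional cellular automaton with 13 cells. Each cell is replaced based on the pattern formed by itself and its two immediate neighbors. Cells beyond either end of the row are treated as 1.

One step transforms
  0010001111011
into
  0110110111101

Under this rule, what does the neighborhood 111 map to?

At position 7 the neighborhood is 111; the next row has 1 there.

1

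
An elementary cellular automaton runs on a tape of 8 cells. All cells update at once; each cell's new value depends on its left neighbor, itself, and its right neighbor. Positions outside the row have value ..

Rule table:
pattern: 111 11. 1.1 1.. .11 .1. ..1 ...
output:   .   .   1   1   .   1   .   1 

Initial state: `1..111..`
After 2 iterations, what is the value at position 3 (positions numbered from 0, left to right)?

1

11....11
..111...
position 3 holds 1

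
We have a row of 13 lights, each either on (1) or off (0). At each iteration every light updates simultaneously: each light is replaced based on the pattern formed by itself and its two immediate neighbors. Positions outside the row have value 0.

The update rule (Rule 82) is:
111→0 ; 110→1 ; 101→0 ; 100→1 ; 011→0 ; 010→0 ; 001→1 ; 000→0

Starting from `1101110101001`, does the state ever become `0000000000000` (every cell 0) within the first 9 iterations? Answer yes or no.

0100010000110
1010101001011
0000000110001
0000001011010
0000010001001
0000101010110
0001000000011
0010100000101
0100010001000
iteration 9 is 0100010001000, still not uniform 0

no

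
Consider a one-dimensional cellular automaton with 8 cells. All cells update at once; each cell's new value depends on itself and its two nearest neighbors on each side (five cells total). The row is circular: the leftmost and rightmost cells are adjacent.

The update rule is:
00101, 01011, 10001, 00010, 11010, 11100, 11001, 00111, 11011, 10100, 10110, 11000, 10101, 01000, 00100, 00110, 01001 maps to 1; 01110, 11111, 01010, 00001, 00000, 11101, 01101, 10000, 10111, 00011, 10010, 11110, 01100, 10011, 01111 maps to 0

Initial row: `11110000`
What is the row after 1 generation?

10011000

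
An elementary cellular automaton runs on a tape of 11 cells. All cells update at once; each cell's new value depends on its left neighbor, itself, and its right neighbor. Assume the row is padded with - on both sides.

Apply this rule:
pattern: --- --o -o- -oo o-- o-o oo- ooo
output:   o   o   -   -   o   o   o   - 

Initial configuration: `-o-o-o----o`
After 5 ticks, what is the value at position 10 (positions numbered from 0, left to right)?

tick 1: o-o-o-oooo-
tick 2: -o-o-o---oo
tick 3: o-o-o-ooo-o
tick 4: -o-o-o--oo-
tick 5: o-o-o-oo-oo
position 10 holds o

o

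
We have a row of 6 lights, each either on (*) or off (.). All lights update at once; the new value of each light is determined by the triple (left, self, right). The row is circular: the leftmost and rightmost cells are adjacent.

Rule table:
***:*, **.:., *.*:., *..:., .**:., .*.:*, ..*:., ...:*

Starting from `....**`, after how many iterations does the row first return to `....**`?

2

.**...
....**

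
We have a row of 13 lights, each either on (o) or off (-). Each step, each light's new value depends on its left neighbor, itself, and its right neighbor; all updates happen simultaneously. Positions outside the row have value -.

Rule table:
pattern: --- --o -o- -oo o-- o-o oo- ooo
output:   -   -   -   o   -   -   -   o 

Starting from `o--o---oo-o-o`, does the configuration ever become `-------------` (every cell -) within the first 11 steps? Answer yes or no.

yes

-------o-----
-------------
all cells are - at step 2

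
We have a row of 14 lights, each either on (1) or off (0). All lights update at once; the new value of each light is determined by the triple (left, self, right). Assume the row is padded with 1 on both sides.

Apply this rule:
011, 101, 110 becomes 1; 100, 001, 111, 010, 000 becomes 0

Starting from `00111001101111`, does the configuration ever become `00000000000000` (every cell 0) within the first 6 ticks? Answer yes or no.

00101001111000
00010001001000
00000000000000
all cells are 0 at tick 3

yes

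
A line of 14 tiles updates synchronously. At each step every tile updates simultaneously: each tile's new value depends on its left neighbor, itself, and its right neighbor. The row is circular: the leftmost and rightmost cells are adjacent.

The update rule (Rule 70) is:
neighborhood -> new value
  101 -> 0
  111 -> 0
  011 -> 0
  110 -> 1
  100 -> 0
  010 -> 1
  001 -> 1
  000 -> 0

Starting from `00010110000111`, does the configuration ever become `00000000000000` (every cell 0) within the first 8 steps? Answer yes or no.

00110010001001
01010110011011
01010010101001
01010110101011
01010010101001  (repeats step 3; period 2)
step 8: 01010110101011
step 8 is 01010110101011, still not uniform 0

no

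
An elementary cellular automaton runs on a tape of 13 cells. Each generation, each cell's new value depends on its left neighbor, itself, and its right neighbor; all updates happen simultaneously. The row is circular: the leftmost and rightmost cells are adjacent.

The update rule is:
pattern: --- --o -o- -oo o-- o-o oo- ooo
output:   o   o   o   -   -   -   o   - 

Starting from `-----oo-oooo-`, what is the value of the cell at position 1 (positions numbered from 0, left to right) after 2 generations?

generation 1: ooooo-o----o-
generation 2: ----o-o-oooo-
position 1 holds -

-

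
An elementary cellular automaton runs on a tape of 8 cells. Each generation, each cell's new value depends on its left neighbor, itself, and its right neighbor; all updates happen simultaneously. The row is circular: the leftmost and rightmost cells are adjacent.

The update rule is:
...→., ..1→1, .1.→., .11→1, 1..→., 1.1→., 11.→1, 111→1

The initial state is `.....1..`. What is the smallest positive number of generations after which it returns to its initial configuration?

8

generation 1: ....1...
generation 2: ...1....
generation 3: ..1.....
generation 4: .1......
generation 5: 1.......
generation 6: .......1
generation 7: ......1.
generation 8: .....1..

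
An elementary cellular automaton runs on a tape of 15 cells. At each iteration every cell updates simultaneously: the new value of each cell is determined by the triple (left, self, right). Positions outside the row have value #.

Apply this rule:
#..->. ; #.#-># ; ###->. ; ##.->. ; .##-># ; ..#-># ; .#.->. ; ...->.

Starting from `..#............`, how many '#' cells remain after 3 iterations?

2

.#............#
#............##
............##.
count of #: 2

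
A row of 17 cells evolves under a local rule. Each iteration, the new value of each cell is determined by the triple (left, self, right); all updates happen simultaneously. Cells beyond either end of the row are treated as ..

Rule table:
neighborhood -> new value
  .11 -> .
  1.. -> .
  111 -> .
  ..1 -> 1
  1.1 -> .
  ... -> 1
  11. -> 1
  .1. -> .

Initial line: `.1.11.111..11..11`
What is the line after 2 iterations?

..11..11.........

iteration 1: 1...1...1.1.1.1.1
iteration 2: ..11..11.........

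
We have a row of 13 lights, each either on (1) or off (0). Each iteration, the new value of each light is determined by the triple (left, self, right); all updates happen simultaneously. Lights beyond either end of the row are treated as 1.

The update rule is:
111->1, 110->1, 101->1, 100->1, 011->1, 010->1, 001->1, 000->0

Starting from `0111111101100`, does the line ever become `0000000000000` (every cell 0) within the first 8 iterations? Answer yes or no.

no

1111111111111
1111111111111  (fixed point — unchanged through iteration 8)
iteration 8 is 1111111111111, still not uniform 0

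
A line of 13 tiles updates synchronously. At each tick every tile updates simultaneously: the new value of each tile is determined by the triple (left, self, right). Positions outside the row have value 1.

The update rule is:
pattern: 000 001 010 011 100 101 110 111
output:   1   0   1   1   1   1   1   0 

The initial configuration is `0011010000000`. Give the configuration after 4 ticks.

1010000001111

1011111111110
1110000000011
0011111111010
1010000001111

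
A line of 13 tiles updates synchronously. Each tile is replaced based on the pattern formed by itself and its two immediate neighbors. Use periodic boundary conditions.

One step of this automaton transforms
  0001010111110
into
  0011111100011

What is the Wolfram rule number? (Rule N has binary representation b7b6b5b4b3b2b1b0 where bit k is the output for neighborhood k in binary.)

126

position 8: 111 → 0  (bit 7 = 0)
position 11: 110 → 1  (bit 6 = 1)
position 4: 101 → 1  (bit 5 = 1)
position 12: 100 → 1  (bit 4 = 1)
position 7: 011 → 1  (bit 3 = 1)
position 3: 010 → 1  (bit 2 = 1)
position 2: 001 → 1  (bit 1 = 1)
position 0: 000 → 0  (bit 0 = 0)
bits b7..b0 = 01111110 = 126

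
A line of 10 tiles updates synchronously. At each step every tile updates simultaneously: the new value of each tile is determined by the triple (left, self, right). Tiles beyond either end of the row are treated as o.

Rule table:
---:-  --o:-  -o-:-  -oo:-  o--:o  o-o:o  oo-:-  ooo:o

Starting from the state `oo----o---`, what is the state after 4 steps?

-o-o-o----

step 1: o-o----o--
step 2: -o-o----o-
step 3: o-o-o----o
step 4: -o-o-o----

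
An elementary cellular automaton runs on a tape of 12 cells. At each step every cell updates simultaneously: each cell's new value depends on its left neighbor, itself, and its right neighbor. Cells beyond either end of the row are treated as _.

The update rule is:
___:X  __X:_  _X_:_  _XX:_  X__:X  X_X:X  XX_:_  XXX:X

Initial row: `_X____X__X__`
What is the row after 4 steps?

__X__X_X__X_

step 1: __XXX__X__XX
step 2: X__X_X__X___
step 3: _X__X_X__XXX
step 4: __X__X_X__X_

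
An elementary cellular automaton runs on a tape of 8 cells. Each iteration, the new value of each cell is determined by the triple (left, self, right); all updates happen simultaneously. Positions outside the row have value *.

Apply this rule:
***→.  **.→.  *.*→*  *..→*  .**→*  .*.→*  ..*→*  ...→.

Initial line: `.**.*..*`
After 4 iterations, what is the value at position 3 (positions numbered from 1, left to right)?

iteration 1: **.*****
iteration 2: ..**....
iteration 3: ***.*..*
iteration 4: ...*****
position 3 holds .

.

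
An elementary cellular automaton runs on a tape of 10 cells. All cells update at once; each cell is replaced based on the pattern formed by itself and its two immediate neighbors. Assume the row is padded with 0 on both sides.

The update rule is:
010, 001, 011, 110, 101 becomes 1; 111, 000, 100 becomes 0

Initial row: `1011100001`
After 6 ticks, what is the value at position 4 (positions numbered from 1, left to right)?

0

1110100011
1011100111
1110101101
1011111111
1110000001
1010000011
position 4 holds 0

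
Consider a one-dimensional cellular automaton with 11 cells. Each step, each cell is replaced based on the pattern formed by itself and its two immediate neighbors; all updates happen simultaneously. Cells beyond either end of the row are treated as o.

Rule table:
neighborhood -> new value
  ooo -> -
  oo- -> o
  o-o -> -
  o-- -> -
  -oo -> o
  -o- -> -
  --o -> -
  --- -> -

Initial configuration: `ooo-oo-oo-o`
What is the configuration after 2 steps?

step 1: --o-oo-oo-o
step 2: ----oo-oo-o

----oo-oo-o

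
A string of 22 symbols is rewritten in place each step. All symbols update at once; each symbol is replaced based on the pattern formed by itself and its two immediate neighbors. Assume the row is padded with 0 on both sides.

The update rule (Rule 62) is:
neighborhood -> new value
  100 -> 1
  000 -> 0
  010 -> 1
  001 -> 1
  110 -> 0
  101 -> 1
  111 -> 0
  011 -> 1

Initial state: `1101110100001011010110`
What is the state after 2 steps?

1110111001110001100011

step 1: 1011001110011110111101
step 2: 1110111001110001100011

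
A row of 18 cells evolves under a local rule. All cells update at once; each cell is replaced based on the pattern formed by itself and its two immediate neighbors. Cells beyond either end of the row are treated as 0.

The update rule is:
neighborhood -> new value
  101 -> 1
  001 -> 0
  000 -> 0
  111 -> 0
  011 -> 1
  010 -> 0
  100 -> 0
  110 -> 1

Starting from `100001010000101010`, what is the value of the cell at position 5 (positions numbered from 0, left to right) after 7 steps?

000000100000010100
000000000000001000
000000000000000000
000000000000000000  (fixed point — unchanged through step 7)
position 5 holds 0

0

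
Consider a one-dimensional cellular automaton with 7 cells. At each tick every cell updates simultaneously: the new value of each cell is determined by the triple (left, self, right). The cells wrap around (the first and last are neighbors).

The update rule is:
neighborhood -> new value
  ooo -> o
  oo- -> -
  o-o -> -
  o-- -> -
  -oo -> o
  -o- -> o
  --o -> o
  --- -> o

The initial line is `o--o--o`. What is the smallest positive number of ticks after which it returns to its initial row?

--oo-oo
-oo--o-
oo--oo-
o--oo--
o-oo--o
--o--oo
-oo-oo-
oo--o--
o--oo-o
--oo--o
-oo--oo
-o--oo-
oo-oo--
o--o--o

14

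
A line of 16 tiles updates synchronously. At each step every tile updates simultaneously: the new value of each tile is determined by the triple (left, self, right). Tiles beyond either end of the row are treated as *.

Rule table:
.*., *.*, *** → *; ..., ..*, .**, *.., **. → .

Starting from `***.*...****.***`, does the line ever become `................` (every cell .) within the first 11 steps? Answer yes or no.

yes

**.**....**.*.**
*.*........***.*
.**.........*.*.
*...........****
.............***
..............**
...............*
................
all cells are . at step 8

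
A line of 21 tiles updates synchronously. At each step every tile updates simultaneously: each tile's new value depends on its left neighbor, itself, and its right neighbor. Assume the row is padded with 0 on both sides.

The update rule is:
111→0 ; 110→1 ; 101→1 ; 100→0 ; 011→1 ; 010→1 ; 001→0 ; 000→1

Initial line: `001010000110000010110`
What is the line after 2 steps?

step 1: 101110110110111011110
step 2: 111011111111101110010

111011111111101110010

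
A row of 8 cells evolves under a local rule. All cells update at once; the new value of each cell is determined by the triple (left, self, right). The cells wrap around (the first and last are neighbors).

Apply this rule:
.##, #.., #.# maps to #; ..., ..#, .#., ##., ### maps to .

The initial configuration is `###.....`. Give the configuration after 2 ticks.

tick 1: #..#....
tick 2: .#..#...

.#..#...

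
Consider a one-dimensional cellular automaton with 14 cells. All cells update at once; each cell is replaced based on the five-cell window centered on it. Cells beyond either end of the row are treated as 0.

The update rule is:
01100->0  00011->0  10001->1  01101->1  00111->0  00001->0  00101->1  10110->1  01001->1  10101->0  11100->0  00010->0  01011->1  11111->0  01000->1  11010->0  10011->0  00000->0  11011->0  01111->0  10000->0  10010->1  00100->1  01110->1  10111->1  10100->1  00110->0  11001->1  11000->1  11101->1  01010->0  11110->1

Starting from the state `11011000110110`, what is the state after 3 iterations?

01100101101101

01010110010101
01001101110001
01100101101101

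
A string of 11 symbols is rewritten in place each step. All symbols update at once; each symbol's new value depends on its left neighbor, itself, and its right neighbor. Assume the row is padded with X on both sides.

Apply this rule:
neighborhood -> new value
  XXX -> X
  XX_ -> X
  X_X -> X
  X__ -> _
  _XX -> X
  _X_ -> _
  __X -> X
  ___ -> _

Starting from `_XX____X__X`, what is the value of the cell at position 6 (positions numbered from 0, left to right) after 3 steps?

_

step 1: XXX___X__XX
step 2: XXX__X__XXX
step 3: XXX_X__XXXX
position 6 holds _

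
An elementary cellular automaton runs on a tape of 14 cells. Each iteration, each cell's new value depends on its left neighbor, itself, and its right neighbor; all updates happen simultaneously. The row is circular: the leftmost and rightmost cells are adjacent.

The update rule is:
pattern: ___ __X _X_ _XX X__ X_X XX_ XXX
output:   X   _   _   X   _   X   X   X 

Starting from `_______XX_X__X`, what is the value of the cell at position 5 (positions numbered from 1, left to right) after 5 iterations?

_XXXXX_XXX____
_XXXXXXXXX_XXX
XXXXXXXXXXXXXX
XXXXXXXXXXXXXX  (fixed point — unchanged through iteration 5)
position 5 holds X

X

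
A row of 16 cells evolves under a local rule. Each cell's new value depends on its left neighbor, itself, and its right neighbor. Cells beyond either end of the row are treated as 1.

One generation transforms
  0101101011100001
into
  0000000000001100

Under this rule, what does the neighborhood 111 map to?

At position 9 the neighborhood is 111; the next row has 0 there.

0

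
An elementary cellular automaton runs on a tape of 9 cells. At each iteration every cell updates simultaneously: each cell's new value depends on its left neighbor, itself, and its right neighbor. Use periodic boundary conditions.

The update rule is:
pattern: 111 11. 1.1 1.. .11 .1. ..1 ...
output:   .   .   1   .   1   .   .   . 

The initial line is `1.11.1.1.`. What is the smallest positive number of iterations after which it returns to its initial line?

iteration 1: .11.1.1.1
iteration 2: 11.1.1.1.
iteration 3: 1.1.1.1.1
iteration 4: .1.1.1.11
iteration 5: 1.1.1.11.
iteration 6: .1.1.11.1
iteration 7: 1.1.11.1.
iteration 8: .1.11.1.1
iteration 9: 1.11.1.1.

9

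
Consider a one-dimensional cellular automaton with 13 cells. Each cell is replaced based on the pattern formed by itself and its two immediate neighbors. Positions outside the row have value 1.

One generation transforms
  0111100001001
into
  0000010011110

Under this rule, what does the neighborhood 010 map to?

1

At position 9 the neighborhood is 010; the next row has 1 there.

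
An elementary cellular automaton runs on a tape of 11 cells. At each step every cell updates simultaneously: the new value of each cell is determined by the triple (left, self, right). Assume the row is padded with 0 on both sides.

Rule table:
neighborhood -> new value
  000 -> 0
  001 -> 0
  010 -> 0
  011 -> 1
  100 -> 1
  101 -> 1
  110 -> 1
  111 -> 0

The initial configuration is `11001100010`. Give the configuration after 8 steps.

00011111101

11101110001
10111011000
01101111100
01111000110
01001100111
00101110101
00011011010
00011111101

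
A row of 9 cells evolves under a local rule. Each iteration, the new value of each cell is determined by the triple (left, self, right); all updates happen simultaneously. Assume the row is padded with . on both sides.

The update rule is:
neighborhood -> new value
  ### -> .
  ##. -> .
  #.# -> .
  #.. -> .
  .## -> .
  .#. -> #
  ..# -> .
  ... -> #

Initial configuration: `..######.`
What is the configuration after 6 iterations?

#........
#.#######
#........  (repeats iteration 1; period 2)
iteration 6: #.#######

#.#######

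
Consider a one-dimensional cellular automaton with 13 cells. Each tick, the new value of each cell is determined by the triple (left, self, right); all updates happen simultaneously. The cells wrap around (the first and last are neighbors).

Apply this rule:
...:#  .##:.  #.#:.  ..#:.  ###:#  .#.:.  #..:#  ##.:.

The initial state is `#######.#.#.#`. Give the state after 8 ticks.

######.......
.####.######.
..##...####.#
#...##..##...
.##...#...##.
...##..##...#
##...#...##..
..##..##...#.

..##..##...#.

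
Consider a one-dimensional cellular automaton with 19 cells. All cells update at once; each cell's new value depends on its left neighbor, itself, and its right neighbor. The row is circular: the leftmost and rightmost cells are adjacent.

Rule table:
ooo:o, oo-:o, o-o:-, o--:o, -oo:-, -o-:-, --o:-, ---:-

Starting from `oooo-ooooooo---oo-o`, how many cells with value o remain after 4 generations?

12

generation 1: oooo--ooooooo---o--
generation 2: -oooo--ooooooo---o-
generation 3: --oooo--ooooooo---o
generation 4: o--oooo--ooooooo---
count of o: 12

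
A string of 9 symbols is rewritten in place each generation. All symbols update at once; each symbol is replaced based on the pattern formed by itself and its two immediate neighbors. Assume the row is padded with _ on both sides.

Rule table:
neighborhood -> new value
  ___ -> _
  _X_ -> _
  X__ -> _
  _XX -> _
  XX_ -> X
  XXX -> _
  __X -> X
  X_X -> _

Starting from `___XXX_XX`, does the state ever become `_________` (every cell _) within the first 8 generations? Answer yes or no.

__X__X__X
_X__X__X_
X__X__X__
__X__X___
_X__X____
X__X_____
__X______
_X_______
generation 8 is _X_______, still not uniform _

no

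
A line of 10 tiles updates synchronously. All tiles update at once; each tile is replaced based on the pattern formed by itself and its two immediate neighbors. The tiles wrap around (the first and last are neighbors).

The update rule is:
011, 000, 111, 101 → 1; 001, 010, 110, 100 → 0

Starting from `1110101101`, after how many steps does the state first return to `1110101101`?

10

1101011011
1010110111
0101101111
1011011110
0110111101
1101111010
1011110101
0111101011
1111010110
1110101101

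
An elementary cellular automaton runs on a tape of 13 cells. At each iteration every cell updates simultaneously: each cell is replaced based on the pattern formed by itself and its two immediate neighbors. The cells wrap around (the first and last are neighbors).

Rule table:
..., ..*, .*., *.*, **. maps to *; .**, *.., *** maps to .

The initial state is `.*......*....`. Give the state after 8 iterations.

**.******.***
.**.....**...
*.*.****.*.**
****...****..
...*.**...*.*
.****.*.*****
*...****....*
*.**...*.***.

*.**...*.***.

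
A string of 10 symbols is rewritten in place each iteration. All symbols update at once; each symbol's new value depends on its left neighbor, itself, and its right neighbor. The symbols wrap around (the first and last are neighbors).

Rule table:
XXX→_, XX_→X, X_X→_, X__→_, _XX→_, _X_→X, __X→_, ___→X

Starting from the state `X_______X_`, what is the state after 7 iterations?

X_X_X_X_X_

X_XXXXX_X_
X_____X_X_
X_XXX_X_X_
X___X_X_X_
X_X_X_X_X_
X_X_X_X_X_  (fixed point — unchanged through iteration 7)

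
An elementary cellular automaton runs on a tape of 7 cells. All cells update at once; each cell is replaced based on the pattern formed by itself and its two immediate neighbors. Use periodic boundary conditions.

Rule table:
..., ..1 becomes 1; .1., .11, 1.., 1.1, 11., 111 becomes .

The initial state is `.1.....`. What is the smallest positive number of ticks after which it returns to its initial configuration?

14

1..1111
..1....
11..111
...1...
111..11
....1..
1111..1
.....1.
11111..
......1
.11111.
1......
..11111
.1.....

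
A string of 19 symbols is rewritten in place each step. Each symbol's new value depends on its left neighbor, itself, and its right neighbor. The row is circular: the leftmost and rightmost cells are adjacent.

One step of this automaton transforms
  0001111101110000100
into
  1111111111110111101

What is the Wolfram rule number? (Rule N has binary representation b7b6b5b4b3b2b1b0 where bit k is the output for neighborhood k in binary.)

239

position 4: 111 → 1  (bit 7 = 1)
position 7: 110 → 1  (bit 6 = 1)
position 8: 101 → 1  (bit 5 = 1)
position 12: 100 → 0  (bit 4 = 0)
position 3: 011 → 1  (bit 3 = 1)
position 16: 010 → 1  (bit 2 = 1)
position 2: 001 → 1  (bit 1 = 1)
position 0: 000 → 1  (bit 0 = 1)
bits b7..b0 = 11101111 = 239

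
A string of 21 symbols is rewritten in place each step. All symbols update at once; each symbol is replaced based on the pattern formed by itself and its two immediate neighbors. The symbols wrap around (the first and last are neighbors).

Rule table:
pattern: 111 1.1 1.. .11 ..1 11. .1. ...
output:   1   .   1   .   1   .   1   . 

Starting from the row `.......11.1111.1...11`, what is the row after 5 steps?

111.1.111.1...1..1111

1.....1....11..11.1..
11...111..1..11...111
1.1.1.1.11111..1.1.11
..1.1.1..111.111.1..1
111.1.111.1...1..1111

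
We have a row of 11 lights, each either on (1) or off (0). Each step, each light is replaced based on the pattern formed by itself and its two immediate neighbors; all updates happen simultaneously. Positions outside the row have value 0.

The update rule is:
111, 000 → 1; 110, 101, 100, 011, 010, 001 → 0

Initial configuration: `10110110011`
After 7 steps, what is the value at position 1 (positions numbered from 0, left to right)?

00000000000
11111111111
01111111110
00111111100
10011111001
00001110000
11100100111
position 1 holds 1

1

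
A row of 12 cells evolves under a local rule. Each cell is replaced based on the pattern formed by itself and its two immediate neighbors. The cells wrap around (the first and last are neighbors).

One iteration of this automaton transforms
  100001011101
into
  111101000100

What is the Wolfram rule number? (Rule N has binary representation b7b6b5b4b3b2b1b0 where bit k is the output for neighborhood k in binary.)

85

position 8: 111 → 0  (bit 7 = 0)
position 0: 110 → 1  (bit 6 = 1)
position 6: 101 → 0  (bit 5 = 0)
position 1: 100 → 1  (bit 4 = 1)
position 7: 011 → 0  (bit 3 = 0)
position 5: 010 → 1  (bit 2 = 1)
position 4: 001 → 0  (bit 1 = 0)
position 2: 000 → 1  (bit 0 = 1)
bits b7..b0 = 01010101 = 85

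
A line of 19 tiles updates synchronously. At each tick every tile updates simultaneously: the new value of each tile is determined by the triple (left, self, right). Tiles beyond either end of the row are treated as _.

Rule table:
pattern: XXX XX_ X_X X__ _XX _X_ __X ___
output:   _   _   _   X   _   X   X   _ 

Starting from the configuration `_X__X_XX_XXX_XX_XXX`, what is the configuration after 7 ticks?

XXXXX______________
_____X_____________
____XXX____________
___X___X___________
__XXX_XXX__________
_X_______X_________
XXX_____XXX________

XXX_____XXX________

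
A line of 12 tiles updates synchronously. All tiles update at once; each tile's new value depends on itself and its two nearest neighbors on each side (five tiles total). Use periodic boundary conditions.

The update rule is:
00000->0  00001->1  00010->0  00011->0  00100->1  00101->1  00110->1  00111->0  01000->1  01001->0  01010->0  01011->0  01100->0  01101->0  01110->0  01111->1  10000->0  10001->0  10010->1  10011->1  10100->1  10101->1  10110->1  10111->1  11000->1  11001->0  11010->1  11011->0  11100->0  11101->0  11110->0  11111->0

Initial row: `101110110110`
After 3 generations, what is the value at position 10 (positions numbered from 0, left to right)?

101000100101
011100101101
010001101011
position 10 holds 1

1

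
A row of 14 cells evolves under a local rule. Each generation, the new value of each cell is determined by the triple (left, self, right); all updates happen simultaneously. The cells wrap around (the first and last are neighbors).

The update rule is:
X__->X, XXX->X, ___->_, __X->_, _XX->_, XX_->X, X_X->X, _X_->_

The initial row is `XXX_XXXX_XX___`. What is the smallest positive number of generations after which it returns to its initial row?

_XXX_XXXX_XX__
__XXX_XXXX_XX_
___XXX_XXXX_XX
X___XXX_XXXX_X
XX___XXX_XXXX_
_XX___XXX_XXXX
X_XX___XXX_XXX
XX_XX___XXX_XX
XXX_XX___XXX_X
XXXX_XX___XXX_
_XXXX_XX___XXX
X_XXXX_XX___XX
XX_XXXX_XX___X
XXX_XXXX_XX___

14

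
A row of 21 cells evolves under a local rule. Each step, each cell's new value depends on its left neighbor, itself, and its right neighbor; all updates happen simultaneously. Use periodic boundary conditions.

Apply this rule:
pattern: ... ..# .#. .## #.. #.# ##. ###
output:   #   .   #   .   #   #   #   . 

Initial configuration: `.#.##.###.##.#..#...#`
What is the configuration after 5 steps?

###.##..##.####.###.#
..##.##..##...##..##.
#..##.##..###..##..##
##..##.##...##..##...
.##..##.###..##..###.

.##..##.###..##..###.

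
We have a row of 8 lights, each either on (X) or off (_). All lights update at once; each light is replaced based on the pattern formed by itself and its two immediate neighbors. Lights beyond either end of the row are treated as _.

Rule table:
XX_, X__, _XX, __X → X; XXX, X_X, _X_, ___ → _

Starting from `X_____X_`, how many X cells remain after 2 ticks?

3

tick 1: _X___X_X
tick 2: X_X_X___
count of X: 3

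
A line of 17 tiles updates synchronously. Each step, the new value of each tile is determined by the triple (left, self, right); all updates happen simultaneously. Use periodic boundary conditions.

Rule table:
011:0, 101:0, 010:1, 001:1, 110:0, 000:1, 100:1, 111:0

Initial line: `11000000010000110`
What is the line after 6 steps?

11000000000000111

00111111111111000
11000000000000111
00111111111111000  (repeats step 1; period 2)
step 6: 11000000000000111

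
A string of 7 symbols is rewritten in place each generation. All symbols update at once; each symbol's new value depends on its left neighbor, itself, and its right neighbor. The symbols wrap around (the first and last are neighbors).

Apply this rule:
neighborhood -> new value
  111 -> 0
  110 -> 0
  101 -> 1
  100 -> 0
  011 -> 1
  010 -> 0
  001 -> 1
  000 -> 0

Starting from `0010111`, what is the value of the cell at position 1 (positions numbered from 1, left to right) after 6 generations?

generation 1: 0101100
generation 2: 1011000
generation 3: 0110001
generation 4: 1100010
generation 5: 1000101
generation 6: 0001011
position 1 holds 0

0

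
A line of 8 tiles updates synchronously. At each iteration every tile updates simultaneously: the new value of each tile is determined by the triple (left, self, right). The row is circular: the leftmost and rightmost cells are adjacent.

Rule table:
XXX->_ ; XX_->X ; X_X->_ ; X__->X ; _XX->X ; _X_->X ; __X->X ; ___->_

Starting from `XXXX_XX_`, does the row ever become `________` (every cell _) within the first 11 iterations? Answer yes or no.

X__X_XX_
XXXX_XX_  (repeats iteration 0; period 2)
iteration 11: X__X_XX_
iteration 11 is X__X_XX_, still not uniform _

no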